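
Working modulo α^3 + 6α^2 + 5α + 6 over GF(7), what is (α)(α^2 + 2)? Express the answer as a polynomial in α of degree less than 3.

Multiply in GF(7)[α]: (α)·(α^2 + 2) = α^3 + 2α.
Reduce using α^3 ≡ α^2 + 2α + 1 (mod α^3 + 6α^2 + 5α + 6).
Reduced: α^2 + 4α + 1.

α^2 + 4α + 1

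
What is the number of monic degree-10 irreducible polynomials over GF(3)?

The number of monic irreducibles of degree 10 over GF(3) is (1/10)·Σ_{d∣10} μ(10/d) 3^d.
Divisors of 10: 1, 2, 5, 10; μ(10/d) for each: 1, -1, -1, 1.
Σ = 3^1 − 3^2 − 3^5 + 3^10 = 58800.
N = 58800/10 = 5880.

5880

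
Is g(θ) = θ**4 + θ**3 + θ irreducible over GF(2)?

No

Check for roots in GF(2): g(0) = 0 → root; g(1) = 1.
g(0) = 0, so (θ) divides g(θ); g is reducible.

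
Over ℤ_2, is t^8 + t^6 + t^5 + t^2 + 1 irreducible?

Yes

Write m(t) = t^8 + t^6 + t^5 + t^2 + 1.
Check for roots in ℤ_2: m(0) = 1; m(1) = 1.
No roots, so no linear factors.
Monic irreducibles of degree 2 over GF(2): t^2 + t + 1.
None of them divide m (all give nonzero remainder).
Monic irreducibles of degree 3 over GF(2): t^3 + t + 1, t^3 + t^2 + 1.
None of them divide m (all give nonzero remainder).
Monic irreducibles of degree 4 over GF(2): t^4 + t + 1, t^4 + t^3 + 1, t^4 + t^3 + t^2 + t + 1.
None of them divide m (all give nonzero remainder).
No irreducible factor of degree ≤ 4 exists, so m is irreducible over GF(2).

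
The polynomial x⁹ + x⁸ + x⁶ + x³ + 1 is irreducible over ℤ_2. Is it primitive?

Write f(x) = x⁹ + x⁸ + x⁶ + x³ + 1.
|GF(2^9)^×| = 2^9 − 1 = 511. Prime factorization: 511 = 7·73.
f is primitive ⇔ x has order 511 in GF(2)[x]/(f), i.e. x^(511/q) ≠ 1 for each prime q | 511.
x^(73) mod f = 1
x^(7) mod f = x⁷.
Since x^(73) = 1, the order of x divides 73 < 511; not primitive.

No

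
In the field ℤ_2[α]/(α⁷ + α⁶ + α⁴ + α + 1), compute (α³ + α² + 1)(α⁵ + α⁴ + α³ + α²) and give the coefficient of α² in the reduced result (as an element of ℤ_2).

Multiply in ℤ_2[α]: (α³ + α² + 1)·(α⁵ + α⁴ + α³ + α²) = α⁸ + α⁵ + α³ + α².
Reduce using α⁷ ≡ α⁶ + α⁴ + α + 1 (mod α⁷ + α⁶ + α⁴ + α + 1).
Reduced: α⁶ + α⁴ + α³ + 1.

0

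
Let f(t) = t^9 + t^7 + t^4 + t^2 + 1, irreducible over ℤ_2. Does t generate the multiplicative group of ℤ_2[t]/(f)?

|GF(2^9)^×| = 2^9 − 1 = 511. Prime factorization: 511 = 7·73.
f is primitive ⇔ t has order 511 in GF(2)[t]/(f), i.e. t^(511/q) ≠ 1 for each prime q | 511.
t^(73) mod f = t^8 + t^6 + t^5 + t^4 + t^3 + 1.
t^(7) mod f = t^7.
None equal 1, so t has full order 511; f is primitive.

Yes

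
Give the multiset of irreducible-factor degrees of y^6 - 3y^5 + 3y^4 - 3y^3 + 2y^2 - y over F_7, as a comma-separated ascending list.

Write h(y) = y^6 - 3y^5 + 3y^4 - 3y^3 + 2y^2 - y.
Linear factors from roots: (y).
Complete factorization: h(y) = (y)·(y^2 + 2)·(y^3 - 3y^2 + y + 3).
Factor degrees with multiplicity: 1 + 2 + 3 = 6.

1, 2, 3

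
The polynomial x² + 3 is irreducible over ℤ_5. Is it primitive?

No

Write f(x) = x² + 3.
|GF(5^2)^×| = 5^2 − 1 = 24. Prime factorization: 24 = 2^3·3.
f is primitive ⇔ x has order 24 in GF(5)[x]/(f), i.e. x^(24/q) ≠ 1 for each prime q | 24.
x^(12) mod f = 4.
x^(8) mod f = 1
Since x^(8) = 1, the order of x divides 8 < 24; not primitive.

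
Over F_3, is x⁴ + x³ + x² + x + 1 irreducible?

Yes

Write h(x) = x⁴ + x³ + x² + x + 1.
Check for roots in F_3: h(0) = 1; h(1) = 2; h(2) = 1.
No roots, so no linear factors.
Monic irreducibles of degree 2 over GF(3): x² + 1, x² + x + 2, x² + 2x + 2.
None of them divide h (all give nonzero remainder).
No irreducible factor of degree ≤ 2 exists, so h is irreducible over GF(3).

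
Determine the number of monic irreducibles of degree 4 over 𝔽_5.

150

x^(5^4) − x is the product of all monic irreducibles of degree dividing 4; Möbius inversion gives N = (1/4) Σ μ(4/d)·5^d.
Divisors of 4: 1, 2, 4; μ(4/d) for each: 0, -1, 1.
Σ = − 5^2 + 5^4 = 600.
N = 600/4 = 150.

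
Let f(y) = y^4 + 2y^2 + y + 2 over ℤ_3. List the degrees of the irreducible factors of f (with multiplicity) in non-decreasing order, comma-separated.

Roots in ℤ_3: f(0) = 2; f(1) = 0 → root; f(2) = 1.
Linear factors from roots: (y + 2).
Complete factorization: f(y) = (y + 2)^2·(y^2 + 2y + 2).
Factor degrees with multiplicity: 1 + 1 + 2 = 4.

1, 1, 2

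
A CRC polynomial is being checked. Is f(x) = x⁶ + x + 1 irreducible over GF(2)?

Check for roots in GF(2): f(0) = 1; f(1) = 1.
No roots, so no linear factors.
Monic irreducibles of degree 2 over GF(2): x² + x + 1.
None of them divide f (all give nonzero remainder).
Monic irreducibles of degree 3 over GF(2): x³ + x + 1, x³ + x² + 1.
None of them divide f (all give nonzero remainder).
No irreducible factor of degree ≤ 3 exists, so f is irreducible over GF(2).

Yes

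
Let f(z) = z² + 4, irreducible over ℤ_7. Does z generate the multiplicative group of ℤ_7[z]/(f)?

No

|GF(7^2)^×| = 7^2 − 1 = 48. Prime factorization: 48 = 2^4·3.
f is primitive ⇔ z has order 48 in GF(7)[z]/(f), i.e. z^(48/q) ≠ 1 for each prime q | 48.
z^(24) mod f = 1
z^(16) mod f = 2.
Since z^(24) = 1, the order of z divides 24 < 48; not primitive.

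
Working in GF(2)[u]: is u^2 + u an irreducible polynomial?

No

Write P(u) = u^2 + u.
Check for roots in GF(2): P(0) = 0 → root; P(1) = 0 → root.
P(0) = 0, so (u) divides P(u); P is reducible.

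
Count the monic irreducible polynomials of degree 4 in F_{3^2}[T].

By the necklace-counting formula, N_9(4) = (1/4) Σ_{d|4} μ(4/d)·9^d.
Divisors of 4: 1, 2, 4; μ(4/d) for each: 0, -1, 1.
Σ = − 9^2 + 9^4 = 6480.
N = 6480/4 = 1620.

1620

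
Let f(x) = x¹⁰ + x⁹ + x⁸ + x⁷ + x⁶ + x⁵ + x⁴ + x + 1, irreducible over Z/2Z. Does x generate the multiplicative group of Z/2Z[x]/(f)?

|GF(2^10)^×| = 2^10 − 1 = 1023. Prime factorization: 1023 = 3·11·31.
f is primitive ⇔ x has order 1023 in GF(2)[x]/(f), i.e. x^(1023/q) ≠ 1 for each prime q | 1023.
x^(341) mod f = x⁸ + x⁷ + x⁵ + x³ + x² + x + 1.
x^(93) mod f = x⁹ + x⁷ + x⁶ + x⁵ + x⁴ + x³ + x.
x^(33) mod f = x⁹ + x⁸ + x⁷ + x⁴ + x³ + x².
None equal 1, so x has full order 1023; f is primitive.

Yes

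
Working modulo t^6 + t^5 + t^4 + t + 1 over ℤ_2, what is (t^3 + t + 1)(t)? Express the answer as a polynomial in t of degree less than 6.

t^4 + t^2 + t

Multiply in ℤ_2[t]: (t^3 + t + 1)·(t) = t^4 + t^2 + t.
Reduced: t^4 + t^2 + t.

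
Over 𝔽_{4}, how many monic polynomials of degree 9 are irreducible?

29120

x^(4^9) − x is the product of all monic irreducibles of degree dividing 9; Möbius inversion gives N = (1/9) Σ μ(9/d)·4^d.
Divisors of 9: 1, 3, 9; μ(9/d) for each: 0, -1, 1.
Σ = − 4^3 + 4^9 = 262080.
N = 262080/9 = 29120.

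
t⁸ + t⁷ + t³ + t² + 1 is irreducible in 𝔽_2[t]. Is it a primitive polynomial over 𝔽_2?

Write f(t) = t⁸ + t⁷ + t³ + t² + 1.
|GF(2^8)^×| = 2^8 − 1 = 255. Prime factorization: 255 = 3·5·17.
f is primitive ⇔ t has order 255 in GF(2)[t]/(f), i.e. t^(255/q) ≠ 1 for each prime q | 255.
t^(85) mod f = t⁶ + t³ + t² + t.
t^(51) mod f = t⁵ + t⁴ + t² + 1.
t^(15) mod f = t⁷ + t⁶ + t⁴ + t³.
None equal 1, so t has full order 255; f is primitive.

Yes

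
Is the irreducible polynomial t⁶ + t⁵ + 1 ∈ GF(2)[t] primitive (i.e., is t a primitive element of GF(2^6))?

Write f(t) = t⁶ + t⁵ + 1.
|GF(2^6)^×| = 2^6 − 1 = 63. Prime factorization: 63 = 3^2·7.
f is primitive ⇔ t has order 63 in GF(2)[t]/(f), i.e. t^(63/q) ≠ 1 for each prime q | 63.
t^(21) mod f = t⁵ + t⁴ + t³ + 1.
t^(9) mod f = t⁵ + t³ + t² + t + 1.
None equal 1, so t has full order 63; f is primitive.

Yes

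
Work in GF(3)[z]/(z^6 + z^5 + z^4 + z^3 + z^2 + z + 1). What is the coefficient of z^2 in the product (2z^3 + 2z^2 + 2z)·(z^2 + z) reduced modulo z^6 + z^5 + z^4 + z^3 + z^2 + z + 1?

2

Multiply in GF(3)[z]: (2z^3 + 2z^2 + 2z)·(z^2 + z) = 2z^5 + z^4 + z^3 + 2z^2.
Reduced: 2z^5 + z^4 + z^3 + 2z^2.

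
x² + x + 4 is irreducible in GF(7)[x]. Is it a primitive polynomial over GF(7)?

Write f(x) = x² + x + 4.
|GF(7^2)^×| = 7^2 − 1 = 48. Prime factorization: 48 = 2^4·3.
f is primitive ⇔ x has order 48 in GF(7)[x]/(f), i.e. x^(48/q) ≠ 1 for each prime q | 48.
x^(24) mod f = 1
x^(16) mod f = 2.
Since x^(24) = 1, the order of x divides 24 < 48; not primitive.

No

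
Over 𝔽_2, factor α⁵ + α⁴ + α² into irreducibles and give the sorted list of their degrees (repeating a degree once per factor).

Write f(α) = α⁵ + α⁴ + α².
Roots in 𝔽_2: f(0) = 0 → root; f(1) = 1.
Linear factors from roots: (α).
Complete factorization: f(α) = (α)^2·(α³ + α² + 1).
Factor degrees with multiplicity: 1 + 1 + 3 = 5.

1, 1, 3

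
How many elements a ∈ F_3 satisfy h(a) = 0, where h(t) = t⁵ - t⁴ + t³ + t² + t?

Evaluate at each of the 3 elements of F_3:
h(0) = 0 → root; h(1) = 0 → root; h(2) = 0 → root.
Roots: {0, 1, 2}.

3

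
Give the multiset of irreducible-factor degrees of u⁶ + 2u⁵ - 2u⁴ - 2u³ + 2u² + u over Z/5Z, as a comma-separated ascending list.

Write f(u) = u⁶ + 2u⁵ - 2u⁴ - 2u³ + 2u² + u.
Roots in Z/5Z: f(0) = 0 → root; f(1) = 2; f(2) = 0 → root; f(3) = 0 → root; f(4) = 0 → root.
Linear factors from roots: (u), (u - 2), (u + 2), (u + 1).
Complete factorization: f(u) = (u)·(u + 1)·(u + 2)·(u - 2)·(u² + u + 1).
Factor degrees with multiplicity: 1 + 1 + 1 + 1 + 2 = 6.

1, 1, 1, 1, 2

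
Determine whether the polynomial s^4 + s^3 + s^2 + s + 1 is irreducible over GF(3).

Write f(s) = s^4 + s^3 + s^2 + s + 1.
Check for roots in GF(3): f(0) = 1; f(1) = 2; f(2) = 1.
No roots, so no linear factors.
Monic irreducibles of degree 2 over GF(3): s^2 + 1, s^2 + s - 1, s^2 - s - 1.
None of them divide f (all give nonzero remainder).
No irreducible factor of degree ≤ 2 exists, so f is irreducible over GF(3).

Yes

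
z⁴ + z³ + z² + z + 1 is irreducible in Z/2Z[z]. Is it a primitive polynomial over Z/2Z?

Write f(z) = z⁴ + z³ + z² + z + 1.
|GF(2^4)^×| = 2^4 − 1 = 15. Prime factorization: 15 = 3·5.
f is primitive ⇔ z has order 15 in GF(2)[z]/(f), i.e. z^(15/q) ≠ 1 for each prime q | 15.
z^(5) mod f = 1
z^(3) mod f = z³.
Since z^(5) = 1, the order of z divides 5 < 15; not primitive.

No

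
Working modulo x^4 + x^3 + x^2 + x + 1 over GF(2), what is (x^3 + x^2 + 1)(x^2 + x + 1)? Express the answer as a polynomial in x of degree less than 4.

Multiply in GF(2)[x]: (x^3 + x^2 + 1)·(x^2 + x + 1) = x^5 + x + 1.
Reduce using x^4 ≡ x^3 + x^2 + x + 1 (mod x^4 + x^3 + x^2 + x + 1).
Reduced: x.

x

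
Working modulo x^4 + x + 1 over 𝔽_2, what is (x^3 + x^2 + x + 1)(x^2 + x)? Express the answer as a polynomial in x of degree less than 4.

x^2

Multiply in 𝔽_2[x]: (x^3 + x^2 + x + 1)·(x^2 + x) = x^5 + x.
Reduce using x^4 ≡ x + 1 (mod x^4 + x + 1).
Reduced: x^2.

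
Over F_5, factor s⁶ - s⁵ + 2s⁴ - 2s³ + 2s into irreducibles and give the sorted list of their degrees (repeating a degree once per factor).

1, 1, 2, 2

Write g(s) = s⁶ - s⁵ + 2s⁴ - 2s³ + 2s.
Roots in F_5: g(0) = 0 → root; g(1) = 2; g(2) = 2; g(3) = 0 → root; g(4) = 4.
Linear factors from roots: (s), (s + 2).
Complete factorization: g(s) = (s)·(s + 2)·(s² + s + 1)^2.
Factor degrees with multiplicity: 1 + 1 + 2 + 2 = 6.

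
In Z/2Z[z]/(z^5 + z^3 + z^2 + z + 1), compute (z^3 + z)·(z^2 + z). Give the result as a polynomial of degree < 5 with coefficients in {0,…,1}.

z^4 + z + 1

Multiply in Z/2Z[z]: (z^3 + z)·(z^2 + z) = z^5 + z^4 + z^3 + z^2.
Reduce using z^5 ≡ z^3 + z^2 + z + 1 (mod z^5 + z^3 + z^2 + z + 1).
Reduced: z^4 + z + 1.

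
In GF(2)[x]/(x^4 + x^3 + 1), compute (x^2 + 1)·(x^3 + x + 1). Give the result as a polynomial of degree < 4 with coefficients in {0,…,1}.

x^3 + x^2

Multiply in GF(2)[x]: (x^2 + 1)·(x^3 + x + 1) = x^5 + x^2 + x + 1.
Reduce using x^4 ≡ x^3 + 1 (mod x^4 + x^3 + 1).
Reduced: x^3 + x^2.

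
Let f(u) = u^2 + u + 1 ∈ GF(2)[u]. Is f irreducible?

Check for roots in GF(2): f(0) = 1; f(1) = 1.
No roots. A degree-2 polynomial over a field with no linear factor is irreducible.

Yes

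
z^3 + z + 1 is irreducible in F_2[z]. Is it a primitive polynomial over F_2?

Yes

Write f(z) = z^3 + z + 1.
|GF(2^3)^×| = 2^3 − 1 = 7. Prime factorization: 7 = 7.
f is primitive ⇔ z has order 7 in GF(2)[z]/(f), i.e. z^(7/q) ≠ 1 for each prime q | 7.
z^(1) mod f = z.
None equal 1, so z has full order 7; f is primitive.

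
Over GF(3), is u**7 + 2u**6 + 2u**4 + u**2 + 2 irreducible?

Write h(u) = u**7 + 2u**6 + 2u**4 + u**2 + 2.
Check for roots in GF(3): h(0) = 2; h(1) = 2; h(2) = 0 → root.
h(2) = 0, so (u − 2) divides h(u); h is reducible.

No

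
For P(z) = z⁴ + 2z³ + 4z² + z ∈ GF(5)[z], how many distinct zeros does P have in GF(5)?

Evaluate at each of the 5 elements of GF(5):
P(0) = 0 → root; P(1) = 3; P(2) = 0 → root; P(3) = 4; P(4) = 2.
Roots: {0, 2}.

2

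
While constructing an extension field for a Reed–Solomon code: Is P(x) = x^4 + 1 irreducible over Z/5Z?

No

Check for roots in Z/5Z: P(0) = 1; P(1) = 2; P(2) = 2; P(3) = 2; P(4) = 2.
No roots, so no linear factors.
Degree-2 irreducible divisors: test the 10 monic irreducibles of degree 2 over GF(5).
x^2 + 2 divides P: P(x) = (x^2 + 2)·(x^2 + 3).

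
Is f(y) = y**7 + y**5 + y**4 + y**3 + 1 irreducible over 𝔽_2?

Yes

Check for roots in 𝔽_2: f(0) = 1; f(1) = 1.
No roots, so no linear factors.
Monic irreducibles of degree 2 over GF(2): y**2 + y + 1.
None of them divide f (all give nonzero remainder).
Monic irreducibles of degree 3 over GF(2): y**3 + y + 1, y**3 + y**2 + 1.
None of them divide f (all give nonzero remainder).
No irreducible factor of degree ≤ 3 exists, so f is irreducible over GF(2).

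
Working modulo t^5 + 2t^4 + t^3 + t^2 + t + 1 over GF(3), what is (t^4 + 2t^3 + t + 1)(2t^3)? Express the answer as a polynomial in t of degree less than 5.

t^4 + 2t^3 + 2t + 2

Multiply in GF(3)[t]: (t^4 + 2t^3 + t + 1)·(2t^3) = 2t^7 + t^6 + 2t^4 + 2t^3.
Reduce using t^5 ≡ t^4 + 2t^3 + 2t^2 + 2t + 2 (mod t^5 + 2t^4 + t^3 + t^2 + t + 1).
Reduced: t^4 + 2t^3 + 2t + 2.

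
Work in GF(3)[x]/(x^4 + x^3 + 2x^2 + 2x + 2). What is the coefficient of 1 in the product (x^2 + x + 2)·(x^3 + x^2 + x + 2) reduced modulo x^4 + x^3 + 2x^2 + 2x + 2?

2

Multiply in GF(3)[x]: (x^2 + x + 2)·(x^3 + x^2 + x + 2) = x^5 + 2x^4 + x^3 + 2x^2 + x + 1.
Reduce using x^4 ≡ 2x^3 + x^2 + x + 1 (mod x^4 + x^3 + 2x^2 + 2x + 2).
Reduced: x^3 + x^2 + 2.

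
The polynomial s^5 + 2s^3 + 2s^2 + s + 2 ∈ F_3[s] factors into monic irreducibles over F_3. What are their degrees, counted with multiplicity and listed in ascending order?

1, 2, 2

Write f(s) = s^5 + 2s^3 + 2s^2 + s + 2.
Roots in F_3: f(0) = 2; f(1) = 2; f(2) = 0 → root.
Linear factors from roots: (s + 1).
Complete factorization: f(s) = (s + 1)·(s^2 + 1)·(s^2 + 2s + 2).
Factor degrees with multiplicity: 1 + 2 + 2 = 5.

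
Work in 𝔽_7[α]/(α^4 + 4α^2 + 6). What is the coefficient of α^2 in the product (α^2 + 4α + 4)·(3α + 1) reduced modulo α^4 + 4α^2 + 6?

6

Multiply in 𝔽_7[α]: (α^2 + 4α + 4)·(3α + 1) = 3α^3 + 6α^2 + 2α + 4.
Reduced: 3α^3 + 6α^2 + 2α + 4.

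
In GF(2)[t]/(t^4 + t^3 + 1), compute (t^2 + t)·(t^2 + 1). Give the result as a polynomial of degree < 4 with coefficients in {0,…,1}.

t^2 + t + 1

Multiply in GF(2)[t]: (t^2 + t)·(t^2 + 1) = t^4 + t^3 + t^2 + t.
Reduce using t^4 ≡ t^3 + 1 (mod t^4 + t^3 + 1).
Reduced: t^2 + t + 1.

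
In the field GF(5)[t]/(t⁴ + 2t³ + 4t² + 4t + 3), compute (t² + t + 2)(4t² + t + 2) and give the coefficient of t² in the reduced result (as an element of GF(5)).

0

Multiply in GF(5)[t]: (t² + t + 2)·(4t² + t + 2) = 4t⁴ + t² + 4t + 4.
Reduce using t⁴ ≡ 3t³ + t² + t + 2 (mod t⁴ + 2t³ + 4t² + 4t + 3).
Reduced: 2t³ + 3t + 2.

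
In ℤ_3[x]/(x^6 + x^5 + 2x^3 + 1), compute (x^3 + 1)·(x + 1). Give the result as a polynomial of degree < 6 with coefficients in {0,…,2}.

x^4 + x^3 + x + 1

Multiply in ℤ_3[x]: (x^3 + 1)·(x + 1) = x^4 + x^3 + x + 1.
Reduced: x^4 + x^3 + x + 1.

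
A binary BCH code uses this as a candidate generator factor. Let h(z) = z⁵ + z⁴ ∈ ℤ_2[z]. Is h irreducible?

No

Check for roots in ℤ_2: h(0) = 0 → root; h(1) = 0 → root.
h(0) = 0, so (z) divides h(z); h is reducible.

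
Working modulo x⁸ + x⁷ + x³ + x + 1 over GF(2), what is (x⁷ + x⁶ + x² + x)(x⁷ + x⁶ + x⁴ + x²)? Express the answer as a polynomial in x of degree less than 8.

x^7 + x^4 + x^3 + x^2 + 1

Multiply in GF(2)[x]: (x⁷ + x⁶ + x² + x)·(x⁷ + x⁶ + x⁴ + x²) = x¹⁴ + x¹² + x¹¹ + x¹⁰ + x⁸ + x⁷ + x⁶ + x⁵ + x⁴ + x³.
Reduce using x⁸ ≡ x⁷ + x³ + x + 1 (mod x⁸ + x⁷ + x³ + x + 1).
Reduced: x⁷ + x⁴ + x³ + x² + 1.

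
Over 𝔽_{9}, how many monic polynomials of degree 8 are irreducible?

5380020

x^(9^8) − x is the product of all monic irreducibles of degree dividing 8; Möbius inversion gives N = (1/8) Σ μ(8/d)·9^d.
Divisors of 8: 1, 2, 4, 8; μ(8/d) for each: 0, 0, -1, 1.
Σ = − 9^4 + 9^8 = 43040160.
N = 43040160/8 = 5380020.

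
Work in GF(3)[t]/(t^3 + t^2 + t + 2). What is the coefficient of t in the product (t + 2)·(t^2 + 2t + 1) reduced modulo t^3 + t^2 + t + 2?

1

Multiply in GF(3)[t]: (t + 2)·(t^2 + 2t + 1) = t^3 + t^2 + 2t + 2.
Reduce using t^3 ≡ 2t^2 + 2t + 1 (mod t^3 + t^2 + t + 2).
Reduced: t.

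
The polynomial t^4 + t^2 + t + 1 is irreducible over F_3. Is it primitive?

No

Write f(t) = t^4 + t^2 + t + 1.
|GF(3^4)^×| = 3^4 − 1 = 80. Prime factorization: 80 = 2^4·5.
f is primitive ⇔ t has order 80 in GF(3)[t]/(f), i.e. t^(80/q) ≠ 1 for each prime q | 80.
t^(40) mod f = 1
t^(16) mod f = t^3 + 2.
Since t^(40) = 1, the order of t divides 40 < 80; not primitive.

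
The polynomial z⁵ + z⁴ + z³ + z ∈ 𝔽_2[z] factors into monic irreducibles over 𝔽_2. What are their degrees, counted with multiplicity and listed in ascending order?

Write h(z) = z⁵ + z⁴ + z³ + z.
Roots in 𝔽_2: h(0) = 0 → root; h(1) = 0 → root.
Linear factors from roots: (z), (z + 1).
Complete factorization: h(z) = (z)·(z + 1)·(z³ + z + 1).
Factor degrees with multiplicity: 1 + 1 + 3 = 5.

1, 1, 3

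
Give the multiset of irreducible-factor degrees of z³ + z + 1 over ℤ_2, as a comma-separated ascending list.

3

Write h(z) = z³ + z + 1.
Roots in ℤ_2: h(0) = 1; h(1) = 1.
Complete factorization: h(z) = (z³ + z + 1).
Factor degrees with multiplicity: 3 = 3.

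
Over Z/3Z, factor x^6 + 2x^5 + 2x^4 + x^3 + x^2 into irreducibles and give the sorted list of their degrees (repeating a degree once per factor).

1, 1, 2, 2

Write h(x) = x^6 + 2x^5 + 2x^4 + x^3 + x^2.
Roots in Z/3Z: h(0) = 0 → root; h(1) = 1; h(2) = 1.
Linear factors from roots: (x).
Complete factorization: h(x) = (x)^2·(x^2 + x + 2)^2.
Factor degrees with multiplicity: 1 + 1 + 2 + 2 = 6.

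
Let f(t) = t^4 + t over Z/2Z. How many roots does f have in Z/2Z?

2

Evaluate at each of the 2 elements of Z/2Z:
f(0) = 0 → root; f(1) = 0 → root.
Roots: {0, 1}.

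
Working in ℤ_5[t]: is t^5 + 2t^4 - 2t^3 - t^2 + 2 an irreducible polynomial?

Write f(t) = t^5 + 2t^4 - 2t^3 - t^2 + 2.
Check for roots in ℤ_5: f(0) = 2; f(1) = 2; f(2) = 1; f(3) = 4; f(4) = 4.
No roots, so no linear factors.
Degree-2 irreducible divisors: test the 10 monic irreducibles of degree 2 over GF(5).
None of them divide f (all give nonzero remainder).
No irreducible factor of degree ≤ 2 exists, so f is irreducible over GF(5).

Yes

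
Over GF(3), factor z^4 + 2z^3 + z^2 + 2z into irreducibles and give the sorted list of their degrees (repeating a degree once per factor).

1, 1, 2

Write g(z) = z^4 + 2z^3 + z^2 + 2z.
Roots in GF(3): g(0) = 0 → root; g(1) = 0 → root; g(2) = 1.
Linear factors from roots: (z), (z + 2).
Complete factorization: g(z) = (z)·(z + 2)·(z^2 + 1).
Factor degrees with multiplicity: 1 + 1 + 2 = 4.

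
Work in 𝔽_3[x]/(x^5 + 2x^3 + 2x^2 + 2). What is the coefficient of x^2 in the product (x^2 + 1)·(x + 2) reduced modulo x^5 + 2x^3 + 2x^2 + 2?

Multiply in 𝔽_3[x]: (x^2 + 1)·(x + 2) = x^3 + 2x^2 + x + 2.
Reduced: x^3 + 2x^2 + x + 2.

2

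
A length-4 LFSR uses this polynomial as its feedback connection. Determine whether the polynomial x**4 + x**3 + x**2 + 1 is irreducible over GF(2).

No

Write m(x) = x**4 + x**3 + x**2 + 1.
Check for roots in GF(2): m(0) = 1; m(1) = 0 → root.
m(1) = 0, so (x − 1) divides m(x); m is reducible.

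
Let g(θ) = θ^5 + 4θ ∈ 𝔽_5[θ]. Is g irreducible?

Check for roots in 𝔽_5: g(0) = 0 → root; g(1) = 0 → root; g(2) = 0 → root; g(3) = 0 → root; g(4) = 0 → root.
g(0) = 0, so (θ) divides g(θ); g is reducible.

No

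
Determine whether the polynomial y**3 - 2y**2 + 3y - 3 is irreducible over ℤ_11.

Write m(y) = y**3 - 2y**2 + 3y - 3.
Check each element of ℤ_11 for a root: m(0)=8, m(1)=10, m(2)=3, m(3)=4, m(4)=8, m(5)=10, m(6)=5, m(7)=10, m(8)=9, m(9)=8, m(10)=2.
No roots. A degree-3 polynomial over a field with no linear factor is irreducible.

Yes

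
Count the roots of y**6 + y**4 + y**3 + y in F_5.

4

Write g(y) = y**6 + y**4 + y**3 + y.
Evaluate at each of the 5 elements of F_5:
g(0) = 0 → root; g(1) = 4; g(2) = 0 → root; g(3) = 0 → root; g(4) = 0 → root.
Roots: {0, 2, 3, 4}.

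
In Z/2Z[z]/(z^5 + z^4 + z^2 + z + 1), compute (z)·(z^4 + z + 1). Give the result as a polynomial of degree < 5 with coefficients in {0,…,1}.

Multiply in Z/2Z[z]: (z)·(z^4 + z + 1) = z^5 + z^2 + z.
Reduce using z^5 ≡ z^4 + z^2 + z + 1 (mod z^5 + z^4 + z^2 + z + 1).
Reduced: z^4 + 1.

z^4 + 1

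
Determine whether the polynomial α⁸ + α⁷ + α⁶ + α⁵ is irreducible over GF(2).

Write h(α) = α⁸ + α⁷ + α⁶ + α⁵.
Check for roots in GF(2): h(0) = 0 → root; h(1) = 0 → root.
h(0) = 0, so (α) divides h(α); h is reducible.

No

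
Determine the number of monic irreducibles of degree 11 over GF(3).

By the necklace-counting formula, N_3(11) = (1/11) Σ_{d|11} μ(11/d)·3^d.
Divisors of 11: 1, 11; μ(11/d) for each: -1, 1.
Σ = − 3^1 + 3^11 = 177144.
N = 177144/11 = 16104.

16104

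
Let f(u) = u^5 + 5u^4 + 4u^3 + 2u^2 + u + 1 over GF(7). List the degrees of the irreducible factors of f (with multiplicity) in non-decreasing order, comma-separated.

1, 1, 1, 2

Linear factors from roots: (u + 6), (u + 3).
Complete factorization: f(u) = (u + 3)·(u + 6)^2·(u^2 + 4u + 5).
Factor degrees with multiplicity: 1 + 1 + 1 + 2 = 5.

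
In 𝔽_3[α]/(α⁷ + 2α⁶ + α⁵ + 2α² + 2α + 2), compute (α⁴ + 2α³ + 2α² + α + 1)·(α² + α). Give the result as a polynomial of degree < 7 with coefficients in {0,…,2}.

Multiply in 𝔽_3[α]: (α⁴ + 2α³ + 2α² + α + 1)·(α² + α) = α⁶ + α⁴ + 2α² + α.
Reduced: α⁶ + α⁴ + 2α² + α.

α^6 + α^4 + 2α^2 + α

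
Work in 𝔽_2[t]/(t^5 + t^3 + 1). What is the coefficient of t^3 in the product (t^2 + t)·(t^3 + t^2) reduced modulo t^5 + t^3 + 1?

Multiply in 𝔽_2[t]: (t^2 + t)·(t^3 + t^2) = t^5 + t^3.
Reduce using t^5 ≡ t^3 + 1 (mod t^5 + t^3 + 1).
Reduced: 1.

0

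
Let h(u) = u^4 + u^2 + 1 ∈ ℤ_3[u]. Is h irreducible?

Check for roots in ℤ_3: h(0) = 1; h(1) = 0 → root; h(2) = 0 → root.
h(1) = 0, so (u − 1) divides h(u); h is reducible.

No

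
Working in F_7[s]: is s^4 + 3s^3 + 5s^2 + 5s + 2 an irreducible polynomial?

Write m(s) = s^4 + 3s^3 + 5s^2 + 5s + 2.
Check for roots in F_7: m(0) = 2; m(1) = 2; m(2) = 2; m(3) = 0 → root; m(4) = 4; m(5) = 4; m(6) = 0 → root.
m(3) = 0, so (s − 3) divides m(s); m is reducible.

No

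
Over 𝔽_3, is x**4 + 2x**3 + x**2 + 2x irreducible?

Write P(x) = x**4 + 2x**3 + x**2 + 2x.
Check for roots in 𝔽_3: P(0) = 0 → root; P(1) = 0 → root; P(2) = 1.
P(0) = 0, so (x) divides P(x); P is reducible.

No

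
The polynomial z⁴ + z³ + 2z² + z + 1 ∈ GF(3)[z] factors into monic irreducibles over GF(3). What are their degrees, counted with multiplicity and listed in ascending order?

Write f(z) = z⁴ + z³ + 2z² + z + 1.
Roots in GF(3): f(0) = 1; f(1) = 0 → root; f(2) = 2.
Linear factors from roots: (z + 2).
Complete factorization: f(z) = (z + 2)^2·(z² + 1).
Factor degrees with multiplicity: 1 + 1 + 2 = 4.

1, 1, 2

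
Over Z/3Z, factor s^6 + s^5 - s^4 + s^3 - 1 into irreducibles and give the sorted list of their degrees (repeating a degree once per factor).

Write h(s) = s^6 + s^5 - s^4 + s^3 - 1.
Roots in Z/3Z: h(0) = 2; h(1) = 1; h(2) = 0 → root.
Linear factors from roots: (s + 1).
Complete factorization: h(s) = (s + 1)^2·(s^2 + 1)·(s^2 - s - 1).
Factor degrees with multiplicity: 1 + 1 + 2 + 2 = 6.

1, 1, 2, 2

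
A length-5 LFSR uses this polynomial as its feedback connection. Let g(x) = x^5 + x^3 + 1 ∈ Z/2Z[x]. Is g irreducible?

Check for roots in Z/2Z: g(0) = 1; g(1) = 1.
No roots, so no linear factors.
Monic irreducibles of degree 2 over GF(2): x^2 + x + 1.
None of them divide g (all give nonzero remainder).
No irreducible factor of degree ≤ 2 exists, so g is irreducible over GF(2).

Yes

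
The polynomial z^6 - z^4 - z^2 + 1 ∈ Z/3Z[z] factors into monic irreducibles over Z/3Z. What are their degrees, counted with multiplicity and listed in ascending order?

1, 1, 1, 1, 2

Write f(z) = z^6 - z^4 - z^2 + 1.
Roots in Z/3Z: f(0) = 1; f(1) = 0 → root; f(2) = 0 → root.
Linear factors from roots: (z - 1), (z + 1).
Complete factorization: f(z) = (z + 1)^2·(z - 1)^2·(z^2 + 1).
Factor degrees with multiplicity: 1 + 1 + 1 + 1 + 2 = 6.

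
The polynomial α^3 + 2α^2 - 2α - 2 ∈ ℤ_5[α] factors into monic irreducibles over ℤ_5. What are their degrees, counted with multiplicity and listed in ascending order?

1, 2

Write g(α) = α^3 + 2α^2 - 2α - 2.
Roots in ℤ_5: g(0) = 3; g(1) = 4; g(2) = 0 → root; g(3) = 2; g(4) = 1.
Linear factors from roots: (α - 2).
Complete factorization: g(α) = (α - 2)·(α^2 - α + 1).
Factor degrees with multiplicity: 1 + 2 = 3.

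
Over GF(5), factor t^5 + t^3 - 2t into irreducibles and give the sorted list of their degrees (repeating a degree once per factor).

Write h(t) = t^5 + t^3 - 2t.
Roots in GF(5): h(0) = 0 → root; h(1) = 0 → root; h(2) = 1; h(3) = 4; h(4) = 0 → root.
Linear factors from roots: (t), (t - 1), (t + 1).
Complete factorization: h(t) = (t)·(t + 1)·(t - 1)·(t^2 + 2).
Factor degrees with multiplicity: 1 + 1 + 1 + 2 = 5.

1, 1, 1, 2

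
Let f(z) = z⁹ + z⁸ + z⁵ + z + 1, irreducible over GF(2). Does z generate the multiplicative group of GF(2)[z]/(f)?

Yes

|GF(2^9)^×| = 2^9 − 1 = 511. Prime factorization: 511 = 7·73.
f is primitive ⇔ z has order 511 in GF(2)[z]/(f), i.e. z^(511/q) ≠ 1 for each prime q | 511.
z^(73) mod f = z⁸ + z⁵ + z⁴ + z³.
z^(7) mod f = z⁷.
None equal 1, so z has full order 511; f is primitive.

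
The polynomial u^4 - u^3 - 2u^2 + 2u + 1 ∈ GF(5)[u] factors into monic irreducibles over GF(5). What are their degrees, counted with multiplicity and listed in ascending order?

1, 3

Write f(u) = u^4 - u^3 - 2u^2 + 2u + 1.
Roots in GF(5): f(0) = 1; f(1) = 1; f(2) = 0 → root; f(3) = 3; f(4) = 4.
Linear factors from roots: (u - 2).
Complete factorization: f(u) = (u - 2)·(u^3 + u^2 + 2).
Factor degrees with multiplicity: 1 + 3 = 4.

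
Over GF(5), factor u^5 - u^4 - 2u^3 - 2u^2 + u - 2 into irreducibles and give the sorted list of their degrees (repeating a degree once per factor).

Write h(u) = u^5 - u^4 - 2u^3 - 2u^2 + u - 2.
Roots in GF(5): h(0) = 3; h(1) = 0 → root; h(2) = 2; h(3) = 1; h(4) = 0 → root.
Linear factors from roots: (u - 1), (u + 1).
Complete factorization: h(u) = (u + 1)·(u - 1)·(u^3 - u^2 - u + 2).
Factor degrees with multiplicity: 1 + 1 + 3 = 5.

1, 1, 3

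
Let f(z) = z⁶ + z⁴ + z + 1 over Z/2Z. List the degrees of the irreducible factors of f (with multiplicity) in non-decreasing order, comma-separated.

1, 2, 3

Roots in Z/2Z: f(0) = 1; f(1) = 0 → root.
Linear factors from roots: (z + 1).
Complete factorization: f(z) = (z + 1)·(z² + z + 1)·(z³ + z + 1).
Factor degrees with multiplicity: 1 + 2 + 3 = 6.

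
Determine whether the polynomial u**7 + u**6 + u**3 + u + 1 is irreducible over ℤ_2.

Yes

Write f(u) = u**7 + u**6 + u**3 + u + 1.
Check for roots in ℤ_2: f(0) = 1; f(1) = 1.
No roots, so no linear factors.
Monic irreducibles of degree 2 over GF(2): u**2 + u + 1.
None of them divide f (all give nonzero remainder).
Monic irreducibles of degree 3 over GF(2): u**3 + u + 1, u**3 + u**2 + 1.
None of them divide f (all give nonzero remainder).
No irreducible factor of degree ≤ 3 exists, so f is irreducible over GF(2).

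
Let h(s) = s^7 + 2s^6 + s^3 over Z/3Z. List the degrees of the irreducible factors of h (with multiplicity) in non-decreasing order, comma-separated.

Roots in Z/3Z: h(0) = 0 → root; h(1) = 1; h(2) = 0 → root.
Linear factors from roots: (s), (s + 1).
Complete factorization: h(s) = (s + 1)·(s)^3·(s^3 + s^2 + 2s + 1).
Factor degrees with multiplicity: 1 + 1 + 1 + 1 + 3 = 7.

1, 1, 1, 1, 3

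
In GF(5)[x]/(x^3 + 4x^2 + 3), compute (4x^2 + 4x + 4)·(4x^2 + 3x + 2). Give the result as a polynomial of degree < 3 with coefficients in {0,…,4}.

Multiply in GF(5)[x]: (4x^2 + 4x + 4)·(4x^2 + 3x + 2) = x^4 + 3x^3 + x^2 + 3.
Reduce using x^3 ≡ x^2 + 2 (mod x^3 + 4x^2 + 3).
Reduced: 2x + 1.

2x + 1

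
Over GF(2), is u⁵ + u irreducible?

No

Write m(u) = u⁵ + u.
Check for roots in GF(2): m(0) = 0 → root; m(1) = 0 → root.
m(0) = 0, so (u) divides m(u); m is reducible.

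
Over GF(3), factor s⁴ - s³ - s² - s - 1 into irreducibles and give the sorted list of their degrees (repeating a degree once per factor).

1, 3

Write g(s) = s⁴ - s³ - s² - s - 1.
Roots in GF(3): g(0) = 2; g(1) = 0 → root; g(2) = 1.
Linear factors from roots: (s - 1).
Complete factorization: g(s) = (s - 1)·(s³ - s + 1).
Factor degrees with multiplicity: 1 + 3 = 4.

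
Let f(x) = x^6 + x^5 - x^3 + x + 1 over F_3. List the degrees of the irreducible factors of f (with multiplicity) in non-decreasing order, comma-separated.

1, 1, 2, 2

Roots in F_3: f(0) = 1; f(1) = 0 → root; f(2) = 1.
Linear factors from roots: (x - 1).
Complete factorization: f(x) = (x - 1)^2·(x^2 + 1)^2.
Factor degrees with multiplicity: 1 + 1 + 2 + 2 = 6.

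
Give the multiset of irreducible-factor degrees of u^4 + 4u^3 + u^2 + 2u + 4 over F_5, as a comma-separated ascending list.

1, 1, 2

Write g(u) = u^4 + 4u^3 + u^2 + 2u + 4.
Roots in F_5: g(0) = 4; g(1) = 2; g(2) = 0 → root; g(3) = 3; g(4) = 0 → root.
Linear factors from roots: (u + 3), (u + 1).
Complete factorization: g(u) = (u + 1)·(u + 3)·(u^2 + 3).
Factor degrees with multiplicity: 1 + 1 + 2 = 4.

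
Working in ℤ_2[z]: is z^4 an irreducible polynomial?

Write f(z) = z^4.
Check for roots in ℤ_2: f(0) = 0 → root; f(1) = 1.
f(0) = 0, so (z) divides f(z); f is reducible.

No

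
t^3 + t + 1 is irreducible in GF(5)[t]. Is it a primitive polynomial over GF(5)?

Write f(t) = t^3 + t + 1.
|GF(5^3)^×| = 5^3 − 1 = 124. Prime factorization: 124 = 2^2·31.
f is primitive ⇔ t has order 124 in GF(5)[t]/(f), i.e. t^(124/q) ≠ 1 for each prime q | 124.
t^(62) mod f = 1
t^(4) mod f = 4t^2 + 4t.
Since t^(62) = 1, the order of t divides 62 < 124; not primitive.

No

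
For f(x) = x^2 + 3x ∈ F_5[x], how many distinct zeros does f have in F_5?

2

Evaluate at each of the 5 elements of F_5:
f(0) = 0 → root; f(1) = 4; f(2) = 0 → root; f(3) = 3; f(4) = 3.
Roots: {0, 2}.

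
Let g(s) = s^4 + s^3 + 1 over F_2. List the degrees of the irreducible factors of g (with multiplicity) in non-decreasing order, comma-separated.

4

Roots in F_2: g(0) = 1; g(1) = 1.
Complete factorization: g(s) = (s^4 + s^3 + 1).
Factor degrees with multiplicity: 4 = 4.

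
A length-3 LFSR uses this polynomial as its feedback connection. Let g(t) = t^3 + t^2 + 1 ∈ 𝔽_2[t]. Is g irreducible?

Check for roots in 𝔽_2: g(0) = 1; g(1) = 1.
No roots. A degree-3 polynomial over a field with no linear factor is irreducible.

Yes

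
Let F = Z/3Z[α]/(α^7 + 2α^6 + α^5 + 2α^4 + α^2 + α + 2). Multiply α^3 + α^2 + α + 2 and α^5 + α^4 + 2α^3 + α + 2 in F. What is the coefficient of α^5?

0

Multiply in Z/3Z[α]: (α^3 + α^2 + α + 2)·(α^5 + α^4 + 2α^3 + α + 2) = α^8 + 2α^7 + α^6 + 2α^5 + 2α^4 + α^3 + α + 1.
Reduce using α^7 ≡ α^6 + 2α^5 + α^4 + 2α^2 + 2α + 1 (mod α^7 + 2α^6 + α^5 + 2α^4 + α^2 + α + 2).
Reduced: 2α^4 + 2α^2 + 2α + 1.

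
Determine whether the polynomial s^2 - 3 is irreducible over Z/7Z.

Yes

Write P(s) = s^2 - 3.
Check for roots in Z/7Z: P(0) = 4; P(1) = 5; P(2) = 1; P(3) = 6; P(4) = 6; P(5) = 1; P(6) = 5.
No roots. A degree-2 polynomial over a field with no linear factor is irreducible.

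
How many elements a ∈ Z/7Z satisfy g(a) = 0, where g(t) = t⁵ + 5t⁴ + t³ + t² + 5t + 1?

4

Evaluate at each of the 7 elements of Z/7Z:
g(0) = 1; g(1) = 0 → root; g(2) = 2; g(3) = 0 → root; g(4) = 4; g(5) = 0 → root; g(6) = 0 → root.
Roots: {1, 3, 5, 6}.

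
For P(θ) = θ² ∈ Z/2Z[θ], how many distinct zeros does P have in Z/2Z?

1

Evaluate at each of the 2 elements of Z/2Z:
P(0) = 0 → root; P(1) = 1.
Roots: {0}.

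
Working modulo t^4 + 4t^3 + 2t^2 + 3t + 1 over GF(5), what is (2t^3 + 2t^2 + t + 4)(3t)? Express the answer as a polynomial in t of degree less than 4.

Multiply in GF(5)[t]: (2t^3 + 2t^2 + t + 4)·(3t) = t^4 + t^3 + 3t^2 + 2t.
Reduce using t^4 ≡ t^3 + 3t^2 + 2t + 4 (mod t^4 + 4t^3 + 2t^2 + 3t + 1).
Reduced: 2t^3 + t^2 + 4t + 4.

2t^3 + t^2 + 4t + 4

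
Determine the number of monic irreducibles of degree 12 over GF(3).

44220

The number of monic irreducibles of degree 12 over GF(3) is (1/12)·Σ_{d∣12} μ(12/d) 3^d.
Divisors of 12: 1, 2, 3, 4, 6, 12; μ(12/d) for each: 0, 1, 0, -1, -1, 1.
Σ = 3^2 − 3^4 − 3^6 + 3^12 = 530640.
N = 530640/12 = 44220.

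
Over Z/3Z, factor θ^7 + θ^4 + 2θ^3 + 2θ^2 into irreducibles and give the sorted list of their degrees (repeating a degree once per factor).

Write f(θ) = θ^7 + θ^4 + 2θ^3 + 2θ^2.
Roots in Z/3Z: f(0) = 0 → root; f(1) = 0 → root; f(2) = 0 → root.
Linear factors from roots: (θ), (θ + 2), (θ + 1).
Complete factorization: f(θ) = (θ + 1)·(θ)^2·(θ + 2)^2·(θ^2 + θ + 2).
Factor degrees with multiplicity: 1 + 1 + 1 + 1 + 1 + 2 = 7.

1, 1, 1, 1, 1, 2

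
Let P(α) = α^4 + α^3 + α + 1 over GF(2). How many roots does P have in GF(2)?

1

Evaluate at each of the 2 elements of GF(2):
P(0) = 1; P(1) = 0 → root.
Roots: {1}.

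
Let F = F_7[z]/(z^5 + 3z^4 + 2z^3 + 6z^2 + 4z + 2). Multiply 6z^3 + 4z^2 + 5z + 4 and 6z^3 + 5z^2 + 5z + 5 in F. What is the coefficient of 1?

Multiply in F_7[z]: (6z^3 + 4z^2 + 5z + 4)·(6z^3 + 5z^2 + 5z + 5) = z^6 + 5z^5 + 3z^4 + z^3 + 2z^2 + 3z + 6.
Reduce using z^5 ≡ 4z^4 + 5z^3 + z^2 + 3z + 5 (mod z^5 + 3z^4 + 2z^3 + 6z^2 + 4z + 2).
Reduced: 2z^4 + 5z^3 + 2.

2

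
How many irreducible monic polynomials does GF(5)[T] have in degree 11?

x^(5^11) − x is the product of all monic irreducibles of degree dividing 11; Möbius inversion gives N = (1/11) Σ μ(11/d)·5^d.
Divisors of 11: 1, 11; μ(11/d) for each: -1, 1.
Σ = − 5^1 + 5^11 = 48828120.
N = 48828120/11 = 4438920.

4438920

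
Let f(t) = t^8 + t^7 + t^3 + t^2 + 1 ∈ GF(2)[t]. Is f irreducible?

Check for roots in GF(2): f(0) = 1; f(1) = 1.
No roots, so no linear factors.
Monic irreducibles of degree 2 over GF(2): t^2 + t + 1.
None of them divide f (all give nonzero remainder).
Monic irreducibles of degree 3 over GF(2): t^3 + t + 1, t^3 + t^2 + 1.
None of them divide f (all give nonzero remainder).
Monic irreducibles of degree 4 over GF(2): t^4 + t + 1, t^4 + t^3 + 1, t^4 + t^3 + t^2 + t + 1.
None of them divide f (all give nonzero remainder).
No irreducible factor of degree ≤ 4 exists, so f is irreducible over GF(2).

Yes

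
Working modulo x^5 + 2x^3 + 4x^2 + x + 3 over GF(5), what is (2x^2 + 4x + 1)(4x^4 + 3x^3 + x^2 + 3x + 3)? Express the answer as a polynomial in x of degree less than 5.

2x^4 + 2x^3 + 3x^2 + 4x + 2

Multiply in GF(5)[x]: (2x^2 + 4x + 1)·(4x^4 + 3x^3 + x^2 + 3x + 3) = 3x^6 + 2x^5 + 3x^4 + 3x^3 + 4x^2 + 3.
Reduce using x^5 ≡ 3x^3 + x^2 + 4x + 2 (mod x^5 + 2x^3 + 4x^2 + x + 3).
Reduced: 2x^4 + 2x^3 + 3x^2 + 4x + 2.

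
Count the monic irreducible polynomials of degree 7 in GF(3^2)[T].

By the necklace-counting formula, N_9(7) = (1/7) Σ_{d|7} μ(7/d)·9^d.
Divisors of 7: 1, 7; μ(7/d) for each: -1, 1.
Σ = − 9^1 + 9^7 = 4782960.
N = 4782960/7 = 683280.

683280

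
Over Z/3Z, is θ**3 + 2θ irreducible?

Write h(θ) = θ**3 + 2θ.
Check for roots in Z/3Z: h(0) = 0 → root; h(1) = 0 → root; h(2) = 0 → root.
h(0) = 0, so (θ) divides h(θ); h is reducible.

No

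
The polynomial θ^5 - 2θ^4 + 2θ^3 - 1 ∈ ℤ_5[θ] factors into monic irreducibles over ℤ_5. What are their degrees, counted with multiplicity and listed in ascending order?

1, 1, 1, 2

Write h(θ) = θ^5 - 2θ^4 + 2θ^3 - 1.
Roots in ℤ_5: h(0) = 4; h(1) = 0 → root; h(2) = 0 → root; h(3) = 4; h(4) = 4.
Linear factors from roots: (θ - 1), (θ - 2).
Complete factorization: h(θ) = (θ - 1)·(θ - 2)^2·(θ^2 - 2θ - 1).
Factor degrees with multiplicity: 1 + 1 + 1 + 2 = 5.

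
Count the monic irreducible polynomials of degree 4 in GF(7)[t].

588

The number of monic irreducibles of degree 4 over GF(7) is (1/4)·Σ_{d∣4} μ(4/d) 7^d.
Divisors of 4: 1, 2, 4; μ(4/d) for each: 0, -1, 1.
Σ = − 7^2 + 7^4 = 2352.
N = 2352/4 = 588.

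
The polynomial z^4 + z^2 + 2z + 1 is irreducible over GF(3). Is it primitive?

Write f(z) = z^4 + z^2 + 2z + 1.
|GF(3^4)^×| = 3^4 − 1 = 80. Prime factorization: 80 = 2^4·5.
f is primitive ⇔ z has order 80 in GF(3)[z]/(f), i.e. z^(80/q) ≠ 1 for each prime q | 80.
z^(40) mod f = 1
z^(16) mod f = 2z^3 + 2.
Since z^(40) = 1, the order of z divides 40 < 80; not primitive.

No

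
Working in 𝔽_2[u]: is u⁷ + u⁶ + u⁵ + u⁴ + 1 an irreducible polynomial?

Yes

Write g(u) = u⁷ + u⁶ + u⁵ + u⁴ + 1.
Check for roots in 𝔽_2: g(0) = 1; g(1) = 1.
No roots, so no linear factors.
Monic irreducibles of degree 2 over GF(2): u² + u + 1.
None of them divide g (all give nonzero remainder).
Monic irreducibles of degree 3 over GF(2): u³ + u + 1, u³ + u² + 1.
None of them divide g (all give nonzero remainder).
No irreducible factor of degree ≤ 3 exists, so g is irreducible over GF(2).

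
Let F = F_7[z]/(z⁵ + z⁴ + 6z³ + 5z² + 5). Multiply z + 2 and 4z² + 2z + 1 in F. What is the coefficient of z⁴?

0

Multiply in F_7[z]: (z + 2)·(4z² + 2z + 1) = 4z³ + 3z² + 5z + 2.
Reduced: 4z³ + 3z² + 5z + 2.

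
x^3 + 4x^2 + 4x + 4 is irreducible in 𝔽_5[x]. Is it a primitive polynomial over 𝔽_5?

No

Write f(x) = x^3 + 4x^2 + 4x + 4.
|GF(5^3)^×| = 5^3 − 1 = 124. Prime factorization: 124 = 2^2·31.
f is primitive ⇔ x has order 124 in GF(5)[x]/(f), i.e. x^(124/q) ≠ 1 for each prime q | 124.
x^(62) mod f = 1
x^(4) mod f = 2x^2 + 2x + 1.
Since x^(62) = 1, the order of x divides 62 < 124; not primitive.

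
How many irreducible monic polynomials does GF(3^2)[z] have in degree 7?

683280

The number of monic irreducibles of degree 7 over GF(9) is (1/7)·Σ_{d∣7} μ(7/d) 9^d.
Divisors of 7: 1, 7; μ(7/d) for each: -1, 1.
Σ = − 9^1 + 9^7 = 4782960.
N = 4782960/7 = 683280.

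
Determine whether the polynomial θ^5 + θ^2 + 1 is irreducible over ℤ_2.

Write h(θ) = θ^5 + θ^2 + 1.
Check for roots in ℤ_2: h(0) = 1; h(1) = 1.
No roots, so no linear factors.
Monic irreducibles of degree 2 over GF(2): θ^2 + θ + 1.
None of them divide h (all give nonzero remainder).
No irreducible factor of degree ≤ 2 exists, so h is irreducible over GF(2).

Yes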